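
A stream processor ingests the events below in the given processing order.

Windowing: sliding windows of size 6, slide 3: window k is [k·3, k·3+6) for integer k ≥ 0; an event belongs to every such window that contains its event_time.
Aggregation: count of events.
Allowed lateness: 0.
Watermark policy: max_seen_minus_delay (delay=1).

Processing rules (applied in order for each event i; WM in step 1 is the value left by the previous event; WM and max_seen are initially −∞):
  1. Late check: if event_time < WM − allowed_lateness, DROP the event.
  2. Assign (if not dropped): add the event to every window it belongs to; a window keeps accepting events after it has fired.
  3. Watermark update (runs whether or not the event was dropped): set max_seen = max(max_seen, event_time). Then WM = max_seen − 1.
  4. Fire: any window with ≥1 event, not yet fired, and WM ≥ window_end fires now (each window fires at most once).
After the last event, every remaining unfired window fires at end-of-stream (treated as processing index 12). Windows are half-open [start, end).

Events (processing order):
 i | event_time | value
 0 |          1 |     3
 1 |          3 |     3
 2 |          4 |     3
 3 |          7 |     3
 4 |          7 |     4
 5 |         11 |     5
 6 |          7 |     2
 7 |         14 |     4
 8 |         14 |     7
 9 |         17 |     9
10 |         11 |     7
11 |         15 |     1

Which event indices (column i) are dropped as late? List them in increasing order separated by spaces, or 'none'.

6 10 11

i=0 t=1 v=3: → [0,6); WM=0
i=1 t=3 v=3: → [3,9),[0,6); WM=2
i=2 t=4 v=3: → [3,9),[0,6); WM=3
i=3 t=7 v=3: → [6,12),[3,9); WM=6; [0,6) fires=3
i=4 t=7 v=4: → [6,12),[3,9); WM=6
i=5 t=11 v=5: → [9,15),[6,12); WM=10; [3,9) fires=4
i=6 t=7 v=2: DROP (t<10-0); WM=10
i=7 t=14 v=4: → [12,18),[9,15); WM=13; [6,12) fires=3
i=8 t=14 v=7: → [12,18),[9,15); WM=13
i=9 t=17 v=9: → [15,21),[12,18); WM=16; [9,15) fires=3
i=10 t=11 v=7: DROP (t<16-0); WM=16
i=11 t=15 v=1: DROP (t<16-0); WM=16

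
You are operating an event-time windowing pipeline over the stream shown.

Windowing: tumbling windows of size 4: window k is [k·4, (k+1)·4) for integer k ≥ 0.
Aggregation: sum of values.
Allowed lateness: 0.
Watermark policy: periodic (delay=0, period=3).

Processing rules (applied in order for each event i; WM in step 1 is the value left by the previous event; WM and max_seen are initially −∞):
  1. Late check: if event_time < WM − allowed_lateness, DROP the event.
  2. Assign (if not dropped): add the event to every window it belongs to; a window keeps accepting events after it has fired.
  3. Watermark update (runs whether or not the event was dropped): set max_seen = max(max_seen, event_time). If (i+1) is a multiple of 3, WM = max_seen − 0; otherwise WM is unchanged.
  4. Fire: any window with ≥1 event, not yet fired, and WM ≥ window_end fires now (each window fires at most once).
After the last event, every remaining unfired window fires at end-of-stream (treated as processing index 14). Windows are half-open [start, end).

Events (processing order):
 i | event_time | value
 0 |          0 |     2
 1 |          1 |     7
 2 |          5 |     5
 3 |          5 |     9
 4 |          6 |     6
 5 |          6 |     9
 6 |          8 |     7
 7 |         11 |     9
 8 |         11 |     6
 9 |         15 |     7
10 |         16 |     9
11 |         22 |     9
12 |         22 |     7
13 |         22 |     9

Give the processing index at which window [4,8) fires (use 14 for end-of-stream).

8

i=0 t=0 v=2: → [0,4); WM=−∞
i=1 t=1 v=7: → [0,4); WM=−∞
i=2 t=5 v=5: → [4,8); WM=5; [0,4) fires=9
i=3 t=5 v=9: → [4,8); WM=5
i=4 t=6 v=6: → [4,8); WM=5
i=5 t=6 v=9: → [4,8); WM=6
i=6 t=8 v=7: → [8,12); WM=6
i=7 t=11 v=9: → [8,12); WM=6
i=8 t=11 v=6: → [8,12); WM=11; [4,8) fires=29
i=9 t=15 v=7: → [12,16); WM=11
i=10 t=16 v=9: → [16,20); WM=11
i=11 t=22 v=9: → [20,24); WM=22; [8,12) fires=22 [12,16) fires=7 [16,20) fires=9
i=12 t=22 v=7: → [20,24); WM=22
i=13 t=22 v=9: → [20,24); WM=22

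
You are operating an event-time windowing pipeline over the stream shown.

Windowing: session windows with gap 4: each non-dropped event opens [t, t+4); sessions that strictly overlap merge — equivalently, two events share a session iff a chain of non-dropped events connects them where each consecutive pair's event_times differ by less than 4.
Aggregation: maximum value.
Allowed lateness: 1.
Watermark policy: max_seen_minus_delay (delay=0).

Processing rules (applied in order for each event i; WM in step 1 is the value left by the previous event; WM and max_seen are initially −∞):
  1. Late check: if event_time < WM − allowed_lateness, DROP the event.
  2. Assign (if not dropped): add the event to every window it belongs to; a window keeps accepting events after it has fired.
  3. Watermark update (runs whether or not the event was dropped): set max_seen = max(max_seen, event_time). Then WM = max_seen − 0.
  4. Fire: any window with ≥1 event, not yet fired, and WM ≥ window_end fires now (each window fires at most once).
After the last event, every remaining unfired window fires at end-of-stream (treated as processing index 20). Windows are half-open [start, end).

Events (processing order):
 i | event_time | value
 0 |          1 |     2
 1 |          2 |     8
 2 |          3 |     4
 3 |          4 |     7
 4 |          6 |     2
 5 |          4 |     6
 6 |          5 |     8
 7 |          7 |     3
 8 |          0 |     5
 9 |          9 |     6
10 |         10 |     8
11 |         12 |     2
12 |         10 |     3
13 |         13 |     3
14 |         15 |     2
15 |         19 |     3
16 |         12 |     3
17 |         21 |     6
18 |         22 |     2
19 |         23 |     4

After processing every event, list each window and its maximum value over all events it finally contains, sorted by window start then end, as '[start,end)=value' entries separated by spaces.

i=0 t=1 v=2: → [1,5); WM=1
i=1 t=2 v=8: → [1,6); WM=2
i=2 t=3 v=4: → [1,7); WM=3
i=3 t=4 v=7: → [1,8); WM=4
i=4 t=6 v=2: → [1,10); WM=6
i=5 t=4 v=6: DROP (t<6-1); WM=6
i=6 t=5 v=8: → [1,10); WM=6
i=7 t=7 v=3: → [1,11); WM=7
i=8 t=0 v=5: DROP (t<7-1); WM=7
i=9 t=9 v=6: → [1,13); WM=9
i=10 t=10 v=8: → [1,14); WM=10
i=11 t=12 v=2: → [1,16); WM=12
i=12 t=10 v=3: DROP (t<12-1); WM=12
i=13 t=13 v=3: → [1,17); WM=13
i=14 t=15 v=2: → [1,19); WM=15
i=15 t=19 v=3: → [19,23); WM=19
i=16 t=12 v=3: DROP (t<19-1); WM=19
i=17 t=21 v=6: → [19,25); WM=21
i=18 t=22 v=2: → [19,26); WM=22
i=19 t=23 v=4: → [19,27); WM=23

[1,19)=8 [19,27)=6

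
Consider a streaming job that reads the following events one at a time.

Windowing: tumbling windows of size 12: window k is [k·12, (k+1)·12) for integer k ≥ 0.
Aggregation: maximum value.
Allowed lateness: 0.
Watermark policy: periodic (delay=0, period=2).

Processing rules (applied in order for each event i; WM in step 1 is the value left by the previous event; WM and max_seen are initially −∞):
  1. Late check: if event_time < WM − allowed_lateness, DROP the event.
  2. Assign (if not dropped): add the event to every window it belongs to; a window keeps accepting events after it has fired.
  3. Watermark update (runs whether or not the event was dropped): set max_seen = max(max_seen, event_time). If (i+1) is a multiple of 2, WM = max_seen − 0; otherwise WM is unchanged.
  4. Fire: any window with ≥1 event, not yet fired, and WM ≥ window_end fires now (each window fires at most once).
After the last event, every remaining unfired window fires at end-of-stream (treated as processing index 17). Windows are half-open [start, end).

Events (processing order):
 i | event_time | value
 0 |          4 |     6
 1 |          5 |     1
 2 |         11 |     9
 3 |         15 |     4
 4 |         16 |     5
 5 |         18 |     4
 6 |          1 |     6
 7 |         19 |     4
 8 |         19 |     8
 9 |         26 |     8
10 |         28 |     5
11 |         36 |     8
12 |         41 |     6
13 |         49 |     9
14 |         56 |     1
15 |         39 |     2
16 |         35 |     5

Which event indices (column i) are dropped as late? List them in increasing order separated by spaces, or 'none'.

i=0 t=4 v=6: → [0,12); WM=−∞
i=1 t=5 v=1: → [0,12); WM=5
i=2 t=11 v=9: → [0,12); WM=5
i=3 t=15 v=4: → [12,24); WM=15; [0,12) fires=9
i=4 t=16 v=5: → [12,24); WM=15
i=5 t=18 v=4: → [12,24); WM=18
i=6 t=1 v=6: DROP (t<18-0); WM=18
i=7 t=19 v=4: → [12,24); WM=19
i=8 t=19 v=8: → [12,24); WM=19
i=9 t=26 v=8: → [24,36); WM=26; [12,24) fires=8
i=10 t=28 v=5: → [24,36); WM=26
i=11 t=36 v=8: → [36,48); WM=36; [24,36) fires=8
i=12 t=41 v=6: → [36,48); WM=36
i=13 t=49 v=9: → [48,60); WM=49; [36,48) fires=8
i=14 t=56 v=1: → [48,60); WM=49
i=15 t=39 v=2: DROP (t<49-0); WM=56
i=16 t=35 v=5: DROP (t<56-0); WM=56

6 15 16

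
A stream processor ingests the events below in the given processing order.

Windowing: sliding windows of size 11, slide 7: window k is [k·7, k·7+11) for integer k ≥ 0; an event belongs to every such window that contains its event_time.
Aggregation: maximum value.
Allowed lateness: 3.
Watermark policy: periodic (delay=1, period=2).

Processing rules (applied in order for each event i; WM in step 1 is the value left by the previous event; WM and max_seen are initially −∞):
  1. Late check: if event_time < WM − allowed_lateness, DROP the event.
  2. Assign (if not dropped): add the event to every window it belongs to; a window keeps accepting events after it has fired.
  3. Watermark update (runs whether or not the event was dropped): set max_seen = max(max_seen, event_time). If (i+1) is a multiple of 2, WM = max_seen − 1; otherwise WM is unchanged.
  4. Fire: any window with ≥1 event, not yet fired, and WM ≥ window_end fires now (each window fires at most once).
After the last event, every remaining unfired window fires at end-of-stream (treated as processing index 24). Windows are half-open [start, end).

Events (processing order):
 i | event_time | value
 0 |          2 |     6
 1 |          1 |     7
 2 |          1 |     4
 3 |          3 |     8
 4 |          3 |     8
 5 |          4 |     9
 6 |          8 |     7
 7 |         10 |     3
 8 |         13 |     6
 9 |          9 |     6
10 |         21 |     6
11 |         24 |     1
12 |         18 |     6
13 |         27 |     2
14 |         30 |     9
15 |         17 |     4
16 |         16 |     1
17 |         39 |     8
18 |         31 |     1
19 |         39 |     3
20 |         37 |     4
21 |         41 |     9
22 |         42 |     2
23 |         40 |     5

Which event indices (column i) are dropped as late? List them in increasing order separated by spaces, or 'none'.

12 15 16 18

i=0 t=2 v=6: → [0,11); WM=−∞
i=1 t=1 v=7: → [0,11); WM=1
i=2 t=1 v=4: → [0,11); WM=1
i=3 t=3 v=8: → [0,11); WM=2
i=4 t=3 v=8: → [0,11); WM=2
i=5 t=4 v=9: → [0,11); WM=3
i=6 t=8 v=7: → [7,18),[0,11); WM=3
i=7 t=10 v=3: → [7,18),[0,11); WM=9
i=8 t=13 v=6: → [7,18); WM=9
i=9 t=9 v=6: → [7,18),[0,11); WM=12; [0,11) fires=9
i=10 t=21 v=6: → [21,32),[14,25); WM=12
i=11 t=24 v=1: → [21,32),[14,25); WM=23; [7,18) fires=7
i=12 t=18 v=6: DROP (t<23-3); WM=23
i=13 t=27 v=2: → [21,32); WM=26; [14,25) fires=6
i=14 t=30 v=9: → [28,39),[21,32); WM=26
i=15 t=17 v=4: DROP (t<26-3); WM=29
i=16 t=16 v=1: DROP (t<29-3); WM=29
i=17 t=39 v=8: → [35,46); WM=38; [21,32) fires=9
i=18 t=31 v=1: DROP (t<38-3); WM=38
i=19 t=39 v=3: → [35,46); WM=38
i=20 t=37 v=4: → [35,46),[28,39); WM=38
i=21 t=41 v=9: → [35,46); WM=40; [28,39) fires=9
i=22 t=42 v=2: → [42,53),[35,46); WM=40
i=23 t=40 v=5: → [35,46); WM=41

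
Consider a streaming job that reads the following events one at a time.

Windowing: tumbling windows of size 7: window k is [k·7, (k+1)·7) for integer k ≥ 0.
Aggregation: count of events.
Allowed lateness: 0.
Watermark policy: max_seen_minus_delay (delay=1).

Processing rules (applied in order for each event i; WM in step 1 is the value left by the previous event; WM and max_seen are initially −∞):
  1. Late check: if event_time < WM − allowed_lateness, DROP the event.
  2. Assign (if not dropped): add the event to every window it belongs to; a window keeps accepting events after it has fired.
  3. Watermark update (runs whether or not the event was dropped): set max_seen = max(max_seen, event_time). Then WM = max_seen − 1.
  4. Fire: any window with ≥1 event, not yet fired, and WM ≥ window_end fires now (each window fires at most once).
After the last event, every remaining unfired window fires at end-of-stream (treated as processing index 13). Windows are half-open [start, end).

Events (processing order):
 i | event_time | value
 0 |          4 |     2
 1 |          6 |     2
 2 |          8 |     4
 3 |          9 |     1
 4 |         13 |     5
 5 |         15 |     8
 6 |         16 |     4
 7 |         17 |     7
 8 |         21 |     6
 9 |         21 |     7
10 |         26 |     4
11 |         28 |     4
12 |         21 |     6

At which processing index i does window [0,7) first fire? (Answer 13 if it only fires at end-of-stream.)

i=0 t=4 v=2: → [0,7); WM=3
i=1 t=6 v=2: → [0,7); WM=5
i=2 t=8 v=4: → [7,14); WM=7; [0,7) fires=2
i=3 t=9 v=1: → [7,14); WM=8
i=4 t=13 v=5: → [7,14); WM=12
i=5 t=15 v=8: → [14,21); WM=14; [7,14) fires=3
i=6 t=16 v=4: → [14,21); WM=15
i=7 t=17 v=7: → [14,21); WM=16
i=8 t=21 v=6: → [21,28); WM=20
i=9 t=21 v=7: → [21,28); WM=20
i=10 t=26 v=4: → [21,28); WM=25; [14,21) fires=3
i=11 t=28 v=4: → [28,35); WM=27
i=12 t=21 v=6: DROP (t<27-0); WM=27

2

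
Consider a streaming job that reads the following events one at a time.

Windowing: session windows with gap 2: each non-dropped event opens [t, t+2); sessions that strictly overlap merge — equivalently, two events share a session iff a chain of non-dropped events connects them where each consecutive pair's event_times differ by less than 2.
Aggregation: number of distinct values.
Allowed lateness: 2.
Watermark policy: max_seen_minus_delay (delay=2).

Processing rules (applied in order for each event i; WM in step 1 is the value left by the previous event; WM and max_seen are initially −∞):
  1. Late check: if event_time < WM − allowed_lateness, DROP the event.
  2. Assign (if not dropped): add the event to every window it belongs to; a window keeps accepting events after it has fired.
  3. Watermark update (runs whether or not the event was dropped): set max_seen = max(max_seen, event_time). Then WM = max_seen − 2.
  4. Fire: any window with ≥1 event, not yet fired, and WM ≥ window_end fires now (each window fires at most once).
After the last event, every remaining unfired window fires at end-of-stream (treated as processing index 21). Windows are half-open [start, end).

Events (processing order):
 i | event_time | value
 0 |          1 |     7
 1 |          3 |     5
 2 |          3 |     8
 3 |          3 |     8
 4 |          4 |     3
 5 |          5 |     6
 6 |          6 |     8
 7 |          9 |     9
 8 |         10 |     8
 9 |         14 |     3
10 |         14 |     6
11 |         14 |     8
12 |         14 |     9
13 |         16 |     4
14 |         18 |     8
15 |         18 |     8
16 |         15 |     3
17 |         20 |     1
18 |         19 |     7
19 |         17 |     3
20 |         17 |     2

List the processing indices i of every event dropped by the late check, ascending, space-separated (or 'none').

none

i=0 t=1 v=7: → [1,3); WM=-1
i=1 t=3 v=5: → [3,5); WM=1
i=2 t=3 v=8: → [3,5); WM=1
i=3 t=3 v=8: → [3,5); WM=1
i=4 t=4 v=3: → [3,6); WM=2
i=5 t=5 v=6: → [3,7); WM=3
i=6 t=6 v=8: → [3,8); WM=4
i=7 t=9 v=9: → [9,11); WM=7
i=8 t=10 v=8: → [9,12); WM=8
i=9 t=14 v=3: → [14,16); WM=12
i=10 t=14 v=6: → [14,16); WM=12
i=11 t=14 v=8: → [14,16); WM=12
i=12 t=14 v=9: → [14,16); WM=12
i=13 t=16 v=4: → [16,18); WM=14
i=14 t=18 v=8: → [18,20); WM=16
i=15 t=18 v=8: → [18,20); WM=16
i=16 t=15 v=3: → [14,18); WM=16
i=17 t=20 v=1: → [20,22); WM=18
i=18 t=19 v=7: → [18,22); WM=18
i=19 t=17 v=3: → [14,22); WM=18
i=20 t=17 v=2: → [14,22); WM=18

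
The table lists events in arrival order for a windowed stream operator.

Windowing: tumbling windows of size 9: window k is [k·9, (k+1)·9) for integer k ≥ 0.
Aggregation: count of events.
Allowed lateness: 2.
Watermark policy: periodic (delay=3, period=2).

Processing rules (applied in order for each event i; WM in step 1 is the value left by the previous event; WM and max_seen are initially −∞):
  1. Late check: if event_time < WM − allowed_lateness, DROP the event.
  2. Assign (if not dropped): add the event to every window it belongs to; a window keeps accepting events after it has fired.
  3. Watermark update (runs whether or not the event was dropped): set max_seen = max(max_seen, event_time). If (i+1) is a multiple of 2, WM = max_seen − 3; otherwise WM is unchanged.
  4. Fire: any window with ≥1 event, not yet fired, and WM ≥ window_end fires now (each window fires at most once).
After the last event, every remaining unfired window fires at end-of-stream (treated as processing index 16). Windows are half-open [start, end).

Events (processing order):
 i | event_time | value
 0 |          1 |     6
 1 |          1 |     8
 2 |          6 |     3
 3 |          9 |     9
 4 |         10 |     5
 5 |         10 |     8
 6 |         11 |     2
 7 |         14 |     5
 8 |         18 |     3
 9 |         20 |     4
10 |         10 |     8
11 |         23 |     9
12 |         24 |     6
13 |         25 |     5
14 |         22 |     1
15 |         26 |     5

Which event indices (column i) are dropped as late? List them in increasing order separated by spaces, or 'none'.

i=0 t=1 v=6: → [0,9); WM=−∞
i=1 t=1 v=8: → [0,9); WM=-2
i=2 t=6 v=3: → [0,9); WM=-2
i=3 t=9 v=9: → [9,18); WM=6
i=4 t=10 v=5: → [9,18); WM=6
i=5 t=10 v=8: → [9,18); WM=7
i=6 t=11 v=2: → [9,18); WM=7
i=7 t=14 v=5: → [9,18); WM=11; [0,9) fires=3
i=8 t=18 v=3: → [18,27); WM=11
i=9 t=20 v=4: → [18,27); WM=17
i=10 t=10 v=8: DROP (t<17-2); WM=17
i=11 t=23 v=9: → [18,27); WM=20; [9,18) fires=5
i=12 t=24 v=6: → [18,27); WM=20
i=13 t=25 v=5: → [18,27); WM=22
i=14 t=22 v=1: → [18,27); WM=22
i=15 t=26 v=5: → [18,27); WM=23

10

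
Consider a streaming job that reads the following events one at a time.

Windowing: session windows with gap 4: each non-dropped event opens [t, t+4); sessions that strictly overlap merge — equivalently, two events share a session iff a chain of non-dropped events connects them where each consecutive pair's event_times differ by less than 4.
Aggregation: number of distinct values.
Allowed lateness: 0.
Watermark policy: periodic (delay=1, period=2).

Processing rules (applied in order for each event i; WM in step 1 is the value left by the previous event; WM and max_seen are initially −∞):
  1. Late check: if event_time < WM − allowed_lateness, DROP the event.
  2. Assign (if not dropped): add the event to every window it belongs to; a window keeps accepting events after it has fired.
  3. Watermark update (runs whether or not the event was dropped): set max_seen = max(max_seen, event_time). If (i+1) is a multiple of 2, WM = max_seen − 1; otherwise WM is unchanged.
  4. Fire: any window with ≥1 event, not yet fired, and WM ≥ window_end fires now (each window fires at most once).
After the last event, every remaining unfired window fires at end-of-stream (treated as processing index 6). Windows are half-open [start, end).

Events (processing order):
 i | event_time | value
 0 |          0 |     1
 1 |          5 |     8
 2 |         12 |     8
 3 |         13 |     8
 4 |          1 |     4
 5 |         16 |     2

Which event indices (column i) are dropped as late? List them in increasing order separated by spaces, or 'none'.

4

i=0 t=0 v=1: → [0,4); WM=−∞
i=1 t=5 v=8: → [5,9); WM=4
i=2 t=12 v=8: → [12,16); WM=4
i=3 t=13 v=8: → [12,17); WM=12
i=4 t=1 v=4: DROP (t<12-0); WM=12
i=5 t=16 v=2: → [12,20); WM=15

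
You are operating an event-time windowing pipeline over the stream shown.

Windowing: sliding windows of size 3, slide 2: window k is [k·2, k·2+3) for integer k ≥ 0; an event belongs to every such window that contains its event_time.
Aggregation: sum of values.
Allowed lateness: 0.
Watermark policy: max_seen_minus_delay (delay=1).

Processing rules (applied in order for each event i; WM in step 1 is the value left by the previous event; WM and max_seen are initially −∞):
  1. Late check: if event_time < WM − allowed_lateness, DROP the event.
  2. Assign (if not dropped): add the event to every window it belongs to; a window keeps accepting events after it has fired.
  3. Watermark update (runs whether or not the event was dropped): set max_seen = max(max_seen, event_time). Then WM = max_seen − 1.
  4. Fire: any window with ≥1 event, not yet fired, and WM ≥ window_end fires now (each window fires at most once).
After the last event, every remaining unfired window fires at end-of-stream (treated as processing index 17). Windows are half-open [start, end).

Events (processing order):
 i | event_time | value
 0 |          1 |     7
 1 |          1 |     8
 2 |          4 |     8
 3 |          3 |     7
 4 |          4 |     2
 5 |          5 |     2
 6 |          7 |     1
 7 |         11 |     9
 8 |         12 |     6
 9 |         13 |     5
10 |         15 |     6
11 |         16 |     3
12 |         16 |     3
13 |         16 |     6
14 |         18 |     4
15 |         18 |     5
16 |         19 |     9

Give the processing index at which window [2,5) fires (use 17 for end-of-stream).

6

i=0 t=1 v=7: → [0,3); WM=0
i=1 t=1 v=8: → [0,3); WM=0
i=2 t=4 v=8: → [4,7),[2,5); WM=3; [0,3) fires=15
i=3 t=3 v=7: → [2,5); WM=3
i=4 t=4 v=2: → [4,7),[2,5); WM=3
i=5 t=5 v=2: → [4,7); WM=4
i=6 t=7 v=1: → [6,9); WM=6; [2,5) fires=17
i=7 t=11 v=9: → [10,13); WM=10; [4,7) fires=12 [6,9) fires=1
i=8 t=12 v=6: → [12,15),[10,13); WM=11
i=9 t=13 v=5: → [12,15); WM=12
i=10 t=15 v=6: → [14,17); WM=14; [10,13) fires=15
i=11 t=16 v=3: → [16,19),[14,17); WM=15; [12,15) fires=11
i=12 t=16 v=3: → [16,19),[14,17); WM=15
i=13 t=16 v=6: → [16,19),[14,17); WM=15
i=14 t=18 v=4: → [18,21),[16,19); WM=17; [14,17) fires=18
i=15 t=18 v=5: → [18,21),[16,19); WM=17
i=16 t=19 v=9: → [18,21); WM=18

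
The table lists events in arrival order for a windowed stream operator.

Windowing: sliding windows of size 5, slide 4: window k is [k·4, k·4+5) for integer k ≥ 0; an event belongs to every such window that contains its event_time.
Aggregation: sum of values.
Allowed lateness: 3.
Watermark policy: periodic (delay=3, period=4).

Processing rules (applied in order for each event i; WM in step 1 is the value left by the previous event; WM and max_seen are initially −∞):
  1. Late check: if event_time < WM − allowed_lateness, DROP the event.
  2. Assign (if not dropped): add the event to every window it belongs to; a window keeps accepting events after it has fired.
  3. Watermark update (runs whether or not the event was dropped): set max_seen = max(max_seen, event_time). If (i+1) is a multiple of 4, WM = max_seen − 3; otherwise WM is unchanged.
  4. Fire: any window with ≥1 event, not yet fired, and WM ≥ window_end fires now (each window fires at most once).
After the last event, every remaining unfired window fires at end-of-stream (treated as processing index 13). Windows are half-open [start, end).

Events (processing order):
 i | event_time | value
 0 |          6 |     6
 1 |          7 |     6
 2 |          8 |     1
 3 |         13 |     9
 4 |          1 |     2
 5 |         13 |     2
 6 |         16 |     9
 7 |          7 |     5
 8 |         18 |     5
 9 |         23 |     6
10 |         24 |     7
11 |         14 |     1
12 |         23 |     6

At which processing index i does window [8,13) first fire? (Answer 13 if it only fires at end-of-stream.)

7

i=0 t=6 v=6: → [4,9); WM=−∞
i=1 t=7 v=6: → [4,9); WM=−∞
i=2 t=8 v=1: → [8,13),[4,9); WM=−∞
i=3 t=13 v=9: → [12,17); WM=10; [4,9) fires=13
i=4 t=1 v=2: DROP (t<10-3); WM=10
i=5 t=13 v=2: → [12,17); WM=10
i=6 t=16 v=9: → [16,21),[12,17); WM=10
i=7 t=7 v=5: → [4,9); WM=13; [8,13) fires=1
i=8 t=18 v=5: → [16,21); WM=13
i=9 t=23 v=6: → [20,25); WM=13
i=10 t=24 v=7: → [24,29),[20,25); WM=13
i=11 t=14 v=1: → [12,17); WM=21; [12,17) fires=21 [16,21) fires=14
i=12 t=23 v=6: → [20,25); WM=21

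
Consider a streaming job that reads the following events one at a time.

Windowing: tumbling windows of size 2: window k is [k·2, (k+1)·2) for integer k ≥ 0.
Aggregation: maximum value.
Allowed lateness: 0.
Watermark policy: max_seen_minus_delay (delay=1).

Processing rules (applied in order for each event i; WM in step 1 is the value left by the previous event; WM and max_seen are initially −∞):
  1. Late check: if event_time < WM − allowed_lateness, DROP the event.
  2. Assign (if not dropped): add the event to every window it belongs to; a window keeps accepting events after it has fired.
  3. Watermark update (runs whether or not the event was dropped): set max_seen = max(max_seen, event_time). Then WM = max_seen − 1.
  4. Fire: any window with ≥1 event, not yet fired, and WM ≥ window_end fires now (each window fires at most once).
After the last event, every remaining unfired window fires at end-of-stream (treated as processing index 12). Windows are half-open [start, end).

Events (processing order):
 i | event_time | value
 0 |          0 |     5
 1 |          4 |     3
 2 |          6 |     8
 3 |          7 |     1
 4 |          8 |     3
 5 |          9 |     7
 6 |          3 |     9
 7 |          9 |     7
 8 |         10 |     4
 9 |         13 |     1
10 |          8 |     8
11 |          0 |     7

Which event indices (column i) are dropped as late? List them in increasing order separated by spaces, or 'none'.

6 10 11

i=0 t=0 v=5: → [0,2); WM=-1
i=1 t=4 v=3: → [4,6); WM=3; [0,2) fires=5
i=2 t=6 v=8: → [6,8); WM=5
i=3 t=7 v=1: → [6,8); WM=6; [4,6) fires=3
i=4 t=8 v=3: → [8,10); WM=7
i=5 t=9 v=7: → [8,10); WM=8; [6,8) fires=8
i=6 t=3 v=9: DROP (t<8-0); WM=8
i=7 t=9 v=7: → [8,10); WM=8
i=8 t=10 v=4: → [10,12); WM=9
i=9 t=13 v=1: → [12,14); WM=12; [8,10) fires=7 [10,12) fires=4
i=10 t=8 v=8: DROP (t<12-0); WM=12
i=11 t=0 v=7: DROP (t<12-0); WM=12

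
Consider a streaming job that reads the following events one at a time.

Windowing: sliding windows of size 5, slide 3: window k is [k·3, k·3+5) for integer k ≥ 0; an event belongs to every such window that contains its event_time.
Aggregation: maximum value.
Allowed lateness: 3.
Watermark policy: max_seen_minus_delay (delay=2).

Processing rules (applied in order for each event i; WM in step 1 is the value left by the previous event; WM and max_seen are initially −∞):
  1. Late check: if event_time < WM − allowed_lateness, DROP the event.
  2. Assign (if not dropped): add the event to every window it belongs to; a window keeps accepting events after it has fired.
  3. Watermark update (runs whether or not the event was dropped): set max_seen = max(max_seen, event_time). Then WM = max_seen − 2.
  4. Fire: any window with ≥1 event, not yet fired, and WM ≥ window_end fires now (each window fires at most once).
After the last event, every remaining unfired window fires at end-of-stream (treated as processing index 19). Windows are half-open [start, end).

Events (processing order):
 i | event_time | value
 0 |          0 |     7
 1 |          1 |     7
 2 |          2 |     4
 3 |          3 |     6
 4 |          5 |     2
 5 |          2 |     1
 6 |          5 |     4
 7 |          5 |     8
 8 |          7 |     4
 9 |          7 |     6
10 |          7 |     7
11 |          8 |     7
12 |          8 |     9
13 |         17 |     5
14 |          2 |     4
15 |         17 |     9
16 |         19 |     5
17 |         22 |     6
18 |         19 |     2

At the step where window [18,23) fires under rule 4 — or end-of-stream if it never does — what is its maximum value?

6

i=0 t=0 v=7: → [0,5); WM=-2
i=1 t=1 v=7: → [0,5); WM=-1
i=2 t=2 v=4: → [0,5); WM=0
i=3 t=3 v=6: → [3,8),[0,5); WM=1
i=4 t=5 v=2: → [3,8); WM=3
i=5 t=2 v=1: → [0,5); WM=3
i=6 t=5 v=4: → [3,8); WM=3
i=7 t=5 v=8: → [3,8); WM=3
i=8 t=7 v=4: → [6,11),[3,8); WM=5; [0,5) fires=7
i=9 t=7 v=6: → [6,11),[3,8); WM=5
i=10 t=7 v=7: → [6,11),[3,8); WM=5
i=11 t=8 v=7: → [6,11); WM=6
i=12 t=8 v=9: → [6,11); WM=6
i=13 t=17 v=5: → [15,20); WM=15; [3,8) fires=8 [6,11) fires=9
i=14 t=2 v=4: DROP (t<15-3); WM=15
i=15 t=17 v=9: → [15,20); WM=15
i=16 t=19 v=5: → [18,23),[15,20); WM=17
i=17 t=22 v=6: → [21,26),[18,23); WM=20; [15,20) fires=9
i=18 t=19 v=2: → [18,23),[15,20); WM=20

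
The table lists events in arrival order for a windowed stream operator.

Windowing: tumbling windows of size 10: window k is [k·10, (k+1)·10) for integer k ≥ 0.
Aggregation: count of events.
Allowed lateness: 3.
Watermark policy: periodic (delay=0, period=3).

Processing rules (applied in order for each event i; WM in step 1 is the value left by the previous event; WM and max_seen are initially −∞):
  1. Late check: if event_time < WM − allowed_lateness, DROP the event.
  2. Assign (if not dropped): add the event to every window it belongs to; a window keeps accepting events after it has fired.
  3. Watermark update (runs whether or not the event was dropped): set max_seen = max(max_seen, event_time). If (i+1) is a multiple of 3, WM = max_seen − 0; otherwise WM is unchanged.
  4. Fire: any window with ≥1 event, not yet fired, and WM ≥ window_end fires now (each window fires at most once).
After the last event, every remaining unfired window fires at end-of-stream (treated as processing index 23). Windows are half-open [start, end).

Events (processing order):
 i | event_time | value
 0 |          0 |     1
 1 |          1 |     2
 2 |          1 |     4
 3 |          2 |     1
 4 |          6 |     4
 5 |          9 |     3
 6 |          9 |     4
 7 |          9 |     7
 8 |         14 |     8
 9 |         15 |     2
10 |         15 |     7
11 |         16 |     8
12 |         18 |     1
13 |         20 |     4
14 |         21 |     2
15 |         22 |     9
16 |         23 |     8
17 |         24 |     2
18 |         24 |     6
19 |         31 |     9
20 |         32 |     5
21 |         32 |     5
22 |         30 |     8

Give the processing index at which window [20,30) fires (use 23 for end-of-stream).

i=0 t=0 v=1: → [0,10); WM=−∞
i=1 t=1 v=2: → [0,10); WM=−∞
i=2 t=1 v=4: → [0,10); WM=1
i=3 t=2 v=1: → [0,10); WM=1
i=4 t=6 v=4: → [0,10); WM=1
i=5 t=9 v=3: → [0,10); WM=9
i=6 t=9 v=4: → [0,10); WM=9
i=7 t=9 v=7: → [0,10); WM=9
i=8 t=14 v=8: → [10,20); WM=14; [0,10) fires=8
i=9 t=15 v=2: → [10,20); WM=14
i=10 t=15 v=7: → [10,20); WM=14
i=11 t=16 v=8: → [10,20); WM=16
i=12 t=18 v=1: → [10,20); WM=16
i=13 t=20 v=4: → [20,30); WM=16
i=14 t=21 v=2: → [20,30); WM=21; [10,20) fires=5
i=15 t=22 v=9: → [20,30); WM=21
i=16 t=23 v=8: → [20,30); WM=21
i=17 t=24 v=2: → [20,30); WM=24
i=18 t=24 v=6: → [20,30); WM=24
i=19 t=31 v=9: → [30,40); WM=24
i=20 t=32 v=5: → [30,40); WM=32; [20,30) fires=6
i=21 t=32 v=5: → [30,40); WM=32
i=22 t=30 v=8: → [30,40); WM=32

20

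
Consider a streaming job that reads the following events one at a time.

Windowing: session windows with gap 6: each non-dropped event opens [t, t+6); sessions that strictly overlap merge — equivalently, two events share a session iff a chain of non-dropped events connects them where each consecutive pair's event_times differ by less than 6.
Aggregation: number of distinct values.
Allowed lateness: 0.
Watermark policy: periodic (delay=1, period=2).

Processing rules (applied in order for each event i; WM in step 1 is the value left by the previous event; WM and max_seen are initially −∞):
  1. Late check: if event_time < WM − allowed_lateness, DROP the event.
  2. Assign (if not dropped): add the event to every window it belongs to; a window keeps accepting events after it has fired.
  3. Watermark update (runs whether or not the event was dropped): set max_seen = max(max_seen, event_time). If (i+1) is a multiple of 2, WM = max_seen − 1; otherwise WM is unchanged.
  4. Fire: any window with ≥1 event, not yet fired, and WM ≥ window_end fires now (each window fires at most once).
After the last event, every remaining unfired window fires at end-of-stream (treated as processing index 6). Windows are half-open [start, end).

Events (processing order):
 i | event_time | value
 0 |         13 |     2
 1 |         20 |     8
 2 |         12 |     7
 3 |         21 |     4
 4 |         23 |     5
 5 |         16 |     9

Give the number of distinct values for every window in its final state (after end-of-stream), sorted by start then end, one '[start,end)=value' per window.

[13,19)=1 [20,29)=3

i=0 t=13 v=2: → [13,19); WM=−∞
i=1 t=20 v=8: → [20,26); WM=19
i=2 t=12 v=7: DROP (t<19-0); WM=19
i=3 t=21 v=4: → [20,27); WM=20
i=4 t=23 v=5: → [20,29); WM=20
i=5 t=16 v=9: DROP (t<20-0); WM=22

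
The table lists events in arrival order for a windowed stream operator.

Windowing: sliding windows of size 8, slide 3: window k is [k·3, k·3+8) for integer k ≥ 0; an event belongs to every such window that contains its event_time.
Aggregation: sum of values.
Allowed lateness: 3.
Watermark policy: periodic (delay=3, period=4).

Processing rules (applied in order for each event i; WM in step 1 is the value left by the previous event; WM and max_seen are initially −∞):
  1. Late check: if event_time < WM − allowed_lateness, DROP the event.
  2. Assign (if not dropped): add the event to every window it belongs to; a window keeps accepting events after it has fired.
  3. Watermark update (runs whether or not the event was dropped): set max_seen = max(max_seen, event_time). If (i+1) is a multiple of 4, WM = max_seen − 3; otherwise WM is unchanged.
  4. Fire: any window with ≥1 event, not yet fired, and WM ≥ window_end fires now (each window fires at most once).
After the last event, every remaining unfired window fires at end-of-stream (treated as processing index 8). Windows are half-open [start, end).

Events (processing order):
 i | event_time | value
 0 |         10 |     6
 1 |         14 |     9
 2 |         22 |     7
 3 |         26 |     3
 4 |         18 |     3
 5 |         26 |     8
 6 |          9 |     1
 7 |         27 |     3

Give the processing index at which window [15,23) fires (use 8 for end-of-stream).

3

i=0 t=10 v=6: → [9,17),[6,14),[3,11); WM=−∞
i=1 t=14 v=9: → [12,20),[9,17); WM=−∞
i=2 t=22 v=7: → [21,29),[18,26),[15,23); WM=−∞
i=3 t=26 v=3: → [24,32),[21,29); WM=23; [3,11) fires=6 [6,14) fires=6 [9,17) fires=15 [12,20) fires=9 [15,23) fires=7
i=4 t=18 v=3: DROP (t<23-3); WM=23
i=5 t=26 v=8: → [24,32),[21,29); WM=23
i=6 t=9 v=1: DROP (t<23-3); WM=23
i=7 t=27 v=3: → [27,35),[24,32),[21,29); WM=24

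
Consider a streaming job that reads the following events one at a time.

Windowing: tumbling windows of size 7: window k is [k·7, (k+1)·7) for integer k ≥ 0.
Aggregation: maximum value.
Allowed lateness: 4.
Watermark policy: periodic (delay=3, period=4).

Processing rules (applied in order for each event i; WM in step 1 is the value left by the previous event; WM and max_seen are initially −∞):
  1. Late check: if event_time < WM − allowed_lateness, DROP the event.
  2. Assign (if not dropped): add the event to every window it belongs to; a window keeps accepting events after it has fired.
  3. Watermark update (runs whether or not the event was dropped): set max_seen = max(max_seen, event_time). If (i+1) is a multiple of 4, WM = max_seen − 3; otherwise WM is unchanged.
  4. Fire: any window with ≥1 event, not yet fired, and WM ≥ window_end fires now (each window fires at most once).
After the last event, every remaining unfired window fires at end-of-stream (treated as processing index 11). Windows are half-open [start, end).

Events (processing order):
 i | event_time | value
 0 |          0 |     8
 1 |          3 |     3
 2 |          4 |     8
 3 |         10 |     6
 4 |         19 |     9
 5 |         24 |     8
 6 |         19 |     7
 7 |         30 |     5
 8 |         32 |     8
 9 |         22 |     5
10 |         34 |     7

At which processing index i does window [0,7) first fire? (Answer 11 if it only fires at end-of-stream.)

3

i=0 t=0 v=8: → [0,7); WM=−∞
i=1 t=3 v=3: → [0,7); WM=−∞
i=2 t=4 v=8: → [0,7); WM=−∞
i=3 t=10 v=6: → [7,14); WM=7; [0,7) fires=8
i=4 t=19 v=9: → [14,21); WM=7
i=5 t=24 v=8: → [21,28); WM=7
i=6 t=19 v=7: → [14,21); WM=7
i=7 t=30 v=5: → [28,35); WM=27; [7,14) fires=6 [14,21) fires=9
i=8 t=32 v=8: → [28,35); WM=27
i=9 t=22 v=5: DROP (t<27-4); WM=27
i=10 t=34 v=7: → [28,35); WM=27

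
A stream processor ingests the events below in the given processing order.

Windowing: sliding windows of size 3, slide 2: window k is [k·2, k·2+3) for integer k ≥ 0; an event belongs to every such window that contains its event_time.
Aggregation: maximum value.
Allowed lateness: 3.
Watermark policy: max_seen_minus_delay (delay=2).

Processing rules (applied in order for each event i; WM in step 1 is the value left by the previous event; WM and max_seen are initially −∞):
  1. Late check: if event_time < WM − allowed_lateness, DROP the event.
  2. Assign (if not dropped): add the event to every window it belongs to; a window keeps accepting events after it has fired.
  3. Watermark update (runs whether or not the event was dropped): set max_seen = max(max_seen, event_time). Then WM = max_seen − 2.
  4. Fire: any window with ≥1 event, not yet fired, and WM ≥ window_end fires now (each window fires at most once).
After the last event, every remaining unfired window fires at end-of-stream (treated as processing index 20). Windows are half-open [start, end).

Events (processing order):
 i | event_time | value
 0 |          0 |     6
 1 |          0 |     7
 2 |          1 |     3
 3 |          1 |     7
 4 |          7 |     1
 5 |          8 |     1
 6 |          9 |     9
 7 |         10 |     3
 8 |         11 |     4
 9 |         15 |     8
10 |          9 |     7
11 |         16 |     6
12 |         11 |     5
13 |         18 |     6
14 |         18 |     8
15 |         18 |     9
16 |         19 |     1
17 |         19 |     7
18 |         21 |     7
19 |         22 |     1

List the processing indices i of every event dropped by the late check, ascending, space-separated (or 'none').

i=0 t=0 v=6: → [0,3); WM=-2
i=1 t=0 v=7: → [0,3); WM=-2
i=2 t=1 v=3: → [0,3); WM=-1
i=3 t=1 v=7: → [0,3); WM=-1
i=4 t=7 v=1: → [6,9); WM=5; [0,3) fires=7
i=5 t=8 v=1: → [8,11),[6,9); WM=6
i=6 t=9 v=9: → [8,11); WM=7
i=7 t=10 v=3: → [10,13),[8,11); WM=8
i=8 t=11 v=4: → [10,13); WM=9; [6,9) fires=1
i=9 t=15 v=8: → [14,17); WM=13; [8,11) fires=9 [10,13) fires=4
i=10 t=9 v=7: DROP (t<13-3); WM=13
i=11 t=16 v=6: → [16,19),[14,17); WM=14
i=12 t=11 v=5: → [10,13); WM=14
i=13 t=18 v=6: → [18,21),[16,19); WM=16
i=14 t=18 v=8: → [18,21),[16,19); WM=16
i=15 t=18 v=9: → [18,21),[16,19); WM=16
i=16 t=19 v=1: → [18,21); WM=17; [14,17) fires=8
i=17 t=19 v=7: → [18,21); WM=17
i=18 t=21 v=7: → [20,23); WM=19; [16,19) fires=9
i=19 t=22 v=1: → [22,25),[20,23); WM=20

10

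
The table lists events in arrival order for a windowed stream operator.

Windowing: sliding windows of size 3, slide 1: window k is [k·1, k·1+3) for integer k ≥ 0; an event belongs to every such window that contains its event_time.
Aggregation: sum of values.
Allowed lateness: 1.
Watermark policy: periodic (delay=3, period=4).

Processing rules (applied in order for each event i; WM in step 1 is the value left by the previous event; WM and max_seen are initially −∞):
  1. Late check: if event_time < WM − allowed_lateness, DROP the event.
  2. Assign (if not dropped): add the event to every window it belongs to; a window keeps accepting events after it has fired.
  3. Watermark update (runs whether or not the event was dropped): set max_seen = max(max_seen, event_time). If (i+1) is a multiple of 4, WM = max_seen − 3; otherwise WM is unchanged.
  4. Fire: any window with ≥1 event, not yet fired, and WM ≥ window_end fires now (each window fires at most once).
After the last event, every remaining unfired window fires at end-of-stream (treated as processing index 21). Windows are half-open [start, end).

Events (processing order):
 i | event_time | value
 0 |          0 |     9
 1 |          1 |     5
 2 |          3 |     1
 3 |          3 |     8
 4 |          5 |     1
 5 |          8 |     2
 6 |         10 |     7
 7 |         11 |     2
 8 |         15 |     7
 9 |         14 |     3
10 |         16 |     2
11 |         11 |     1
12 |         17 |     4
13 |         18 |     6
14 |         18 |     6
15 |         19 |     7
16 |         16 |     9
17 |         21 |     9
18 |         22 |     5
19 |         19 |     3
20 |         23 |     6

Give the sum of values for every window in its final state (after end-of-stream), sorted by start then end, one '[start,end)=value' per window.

[0,3)=14 [1,4)=14 [2,5)=9 [3,6)=10 [4,7)=1 [5,8)=1 [6,9)=2 [7,10)=2 [8,11)=9 [9,12)=10 [10,13)=10 [11,14)=3 [12,15)=3 [13,16)=10 [14,17)=21 [15,18)=22 [16,19)=27 [17,20)=26 [18,21)=22 [19,22)=19 [20,23)=14 [21,24)=20 [22,25)=11 [23,26)=6

i=0 t=0 v=9: → [0,3); WM=−∞
i=1 t=1 v=5: → [1,4),[0,3); WM=−∞
i=2 t=3 v=1: → [3,6),[2,5),[1,4); WM=−∞
i=3 t=3 v=8: → [3,6),[2,5),[1,4); WM=0
i=4 t=5 v=1: → [5,8),[4,7),[3,6); WM=0
i=5 t=8 v=2: → [8,11),[7,10),[6,9); WM=0
i=6 t=10 v=7: → [10,13),[9,12),[8,11); WM=0
i=7 t=11 v=2: → [11,14),[10,13),[9,12); WM=8; [0,3) fires=14 [1,4) fires=14 [2,5) fires=9 [3,6) fires=10 [4,7) fires=1 [5,8) fires=1
i=8 t=15 v=7: → [15,18),[14,17),[13,16); WM=8
i=9 t=14 v=3: → [14,17),[13,16),[12,15); WM=8
i=10 t=16 v=2: → [16,19),[15,18),[14,17); WM=8
i=11 t=11 v=1: → [11,14),[10,13),[9,12); WM=13; [6,9) fires=2 [7,10) fires=2 [8,11) fires=9 [9,12) fires=10 [10,13) fires=10
i=12 t=17 v=4: → [17,20),[16,19),[15,18); WM=13
i=13 t=18 v=6: → [18,21),[17,20),[16,19); WM=13
i=14 t=18 v=6: → [18,21),[17,20),[16,19); WM=13
i=15 t=19 v=7: → [19,22),[18,21),[17,20); WM=16; [11,14) fires=3 [12,15) fires=3 [13,16) fires=10
i=16 t=16 v=9: → [16,19),[15,18),[14,17); WM=16
i=17 t=21 v=9: → [21,24),[20,23),[19,22); WM=16
i=18 t=22 v=5: → [22,25),[21,24),[20,23); WM=16
i=19 t=19 v=3: → [19,22),[18,21),[17,20); WM=19; [14,17) fires=21 [15,18) fires=22 [16,19) fires=27
i=20 t=23 v=6: → [23,26),[22,25),[21,24); WM=19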